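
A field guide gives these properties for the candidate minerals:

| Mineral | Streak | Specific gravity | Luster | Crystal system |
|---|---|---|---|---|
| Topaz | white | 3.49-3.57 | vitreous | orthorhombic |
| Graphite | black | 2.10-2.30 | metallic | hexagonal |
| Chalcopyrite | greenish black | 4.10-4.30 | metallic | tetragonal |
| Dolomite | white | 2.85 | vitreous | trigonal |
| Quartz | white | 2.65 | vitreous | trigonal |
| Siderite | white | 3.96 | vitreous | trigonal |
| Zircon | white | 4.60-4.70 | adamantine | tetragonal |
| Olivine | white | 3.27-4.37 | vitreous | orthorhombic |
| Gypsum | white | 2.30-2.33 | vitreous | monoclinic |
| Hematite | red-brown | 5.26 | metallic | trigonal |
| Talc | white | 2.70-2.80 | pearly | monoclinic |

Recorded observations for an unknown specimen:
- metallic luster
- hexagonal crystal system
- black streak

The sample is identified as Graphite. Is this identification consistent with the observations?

Consistent

Metallic luster — is consistent with Graphite (metallic luster).
Hexagonal crystal system — is consistent with Graphite (hexagonal system).
Black streak — is consistent with Graphite (black streak).
Nothing contradicts Graphite.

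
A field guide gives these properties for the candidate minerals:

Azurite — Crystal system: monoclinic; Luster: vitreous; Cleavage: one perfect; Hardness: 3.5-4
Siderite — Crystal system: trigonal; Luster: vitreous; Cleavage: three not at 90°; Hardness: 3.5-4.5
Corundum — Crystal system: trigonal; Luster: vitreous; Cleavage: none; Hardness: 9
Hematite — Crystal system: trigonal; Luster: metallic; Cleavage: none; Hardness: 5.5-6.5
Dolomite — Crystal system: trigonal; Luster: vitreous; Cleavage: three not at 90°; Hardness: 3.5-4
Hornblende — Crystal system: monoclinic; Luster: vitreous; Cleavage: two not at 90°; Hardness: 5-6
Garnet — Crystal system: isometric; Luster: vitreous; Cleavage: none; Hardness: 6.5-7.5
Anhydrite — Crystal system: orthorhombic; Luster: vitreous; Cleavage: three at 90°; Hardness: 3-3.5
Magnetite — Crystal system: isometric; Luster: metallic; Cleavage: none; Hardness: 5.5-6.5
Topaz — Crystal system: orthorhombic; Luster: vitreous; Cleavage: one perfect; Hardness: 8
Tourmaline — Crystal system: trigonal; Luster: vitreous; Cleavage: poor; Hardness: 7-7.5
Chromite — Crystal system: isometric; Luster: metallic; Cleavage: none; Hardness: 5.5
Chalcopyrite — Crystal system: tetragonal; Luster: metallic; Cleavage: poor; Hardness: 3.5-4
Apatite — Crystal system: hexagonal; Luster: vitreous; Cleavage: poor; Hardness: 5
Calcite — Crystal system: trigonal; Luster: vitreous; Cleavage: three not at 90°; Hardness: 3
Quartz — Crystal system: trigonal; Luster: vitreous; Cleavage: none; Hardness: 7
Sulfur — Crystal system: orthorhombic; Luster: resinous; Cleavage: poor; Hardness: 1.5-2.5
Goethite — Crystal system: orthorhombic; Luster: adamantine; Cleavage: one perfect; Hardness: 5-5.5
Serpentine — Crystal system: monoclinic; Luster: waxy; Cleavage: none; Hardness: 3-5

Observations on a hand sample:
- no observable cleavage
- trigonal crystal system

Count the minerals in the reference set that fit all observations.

No observable cleavage — only Corundum, Hematite, Garnet, Magnetite, Chromite, Quartz, Serpentine remain.
Trigonal crystal system — narrows the field to Corundum, Hematite, Quartz.
Consistent with every observation: Corundum, Hematite, Quartz.
That is 3 minerals.

3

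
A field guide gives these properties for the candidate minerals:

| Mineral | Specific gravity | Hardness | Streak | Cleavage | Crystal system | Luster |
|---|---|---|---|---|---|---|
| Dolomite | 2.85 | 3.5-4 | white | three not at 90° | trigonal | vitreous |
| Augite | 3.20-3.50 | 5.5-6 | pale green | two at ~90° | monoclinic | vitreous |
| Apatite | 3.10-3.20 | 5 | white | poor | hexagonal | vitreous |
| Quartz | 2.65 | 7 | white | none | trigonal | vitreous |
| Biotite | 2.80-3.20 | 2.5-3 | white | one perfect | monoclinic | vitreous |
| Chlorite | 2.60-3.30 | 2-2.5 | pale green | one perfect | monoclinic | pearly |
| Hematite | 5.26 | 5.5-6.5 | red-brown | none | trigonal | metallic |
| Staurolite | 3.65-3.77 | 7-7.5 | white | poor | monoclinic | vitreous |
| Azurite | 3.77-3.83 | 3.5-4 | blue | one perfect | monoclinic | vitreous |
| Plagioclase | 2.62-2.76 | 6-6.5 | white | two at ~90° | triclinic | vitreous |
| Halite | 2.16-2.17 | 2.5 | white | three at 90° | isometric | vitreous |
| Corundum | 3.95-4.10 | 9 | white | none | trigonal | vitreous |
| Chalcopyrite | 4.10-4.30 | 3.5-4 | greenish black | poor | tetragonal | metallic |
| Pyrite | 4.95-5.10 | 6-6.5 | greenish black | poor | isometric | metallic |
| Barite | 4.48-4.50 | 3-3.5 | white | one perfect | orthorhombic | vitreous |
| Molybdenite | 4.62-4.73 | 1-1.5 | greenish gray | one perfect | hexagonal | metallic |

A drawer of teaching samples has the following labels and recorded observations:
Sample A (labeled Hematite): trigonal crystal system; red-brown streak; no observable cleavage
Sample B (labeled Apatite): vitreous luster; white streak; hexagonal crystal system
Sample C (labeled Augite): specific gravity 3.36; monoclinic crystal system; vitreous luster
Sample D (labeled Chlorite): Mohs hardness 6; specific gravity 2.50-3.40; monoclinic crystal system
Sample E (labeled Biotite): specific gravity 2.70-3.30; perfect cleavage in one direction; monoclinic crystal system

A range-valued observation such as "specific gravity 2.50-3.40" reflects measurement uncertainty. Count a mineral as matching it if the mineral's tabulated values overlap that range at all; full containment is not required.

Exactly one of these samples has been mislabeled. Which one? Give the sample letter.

Sample A: all recorded properties match Hematite.
Sample B: all recorded properties match Apatite.
Sample C: all recorded properties match Augite.
Sample D: Chlorite has hardness 2-2.5, but the record shows Mohs hardness 6 — this label is wrong.
Sample E: all recorded properties match Biotite.
Sample D is the mislabeled one.

D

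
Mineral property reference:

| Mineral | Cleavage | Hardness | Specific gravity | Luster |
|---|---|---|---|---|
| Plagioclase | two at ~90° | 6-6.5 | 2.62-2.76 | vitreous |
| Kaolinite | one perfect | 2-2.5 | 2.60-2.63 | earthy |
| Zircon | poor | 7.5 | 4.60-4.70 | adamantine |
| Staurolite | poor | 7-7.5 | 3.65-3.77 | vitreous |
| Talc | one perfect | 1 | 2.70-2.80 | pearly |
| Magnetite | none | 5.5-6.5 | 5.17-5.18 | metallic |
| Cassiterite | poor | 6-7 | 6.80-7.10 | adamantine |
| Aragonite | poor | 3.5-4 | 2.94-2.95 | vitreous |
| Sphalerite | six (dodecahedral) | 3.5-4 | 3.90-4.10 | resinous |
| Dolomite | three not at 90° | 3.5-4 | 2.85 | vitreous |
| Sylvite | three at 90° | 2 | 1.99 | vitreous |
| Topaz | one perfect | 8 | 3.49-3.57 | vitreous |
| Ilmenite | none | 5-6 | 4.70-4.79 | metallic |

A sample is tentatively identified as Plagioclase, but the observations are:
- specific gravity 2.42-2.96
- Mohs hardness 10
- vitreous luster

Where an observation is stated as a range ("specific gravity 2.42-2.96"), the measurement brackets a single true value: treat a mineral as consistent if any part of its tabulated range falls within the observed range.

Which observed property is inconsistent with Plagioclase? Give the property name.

hardness

Specific gravity 2.42-2.96: Plagioclase has SG 2.62-2.76 — matches.
Mohs hardness 10: Plagioclase has hardness 6-6.5 — inconsistent.
Vitreous luster: Plagioclase has vitreous luster — matches.
Only the hardness is inconsistent.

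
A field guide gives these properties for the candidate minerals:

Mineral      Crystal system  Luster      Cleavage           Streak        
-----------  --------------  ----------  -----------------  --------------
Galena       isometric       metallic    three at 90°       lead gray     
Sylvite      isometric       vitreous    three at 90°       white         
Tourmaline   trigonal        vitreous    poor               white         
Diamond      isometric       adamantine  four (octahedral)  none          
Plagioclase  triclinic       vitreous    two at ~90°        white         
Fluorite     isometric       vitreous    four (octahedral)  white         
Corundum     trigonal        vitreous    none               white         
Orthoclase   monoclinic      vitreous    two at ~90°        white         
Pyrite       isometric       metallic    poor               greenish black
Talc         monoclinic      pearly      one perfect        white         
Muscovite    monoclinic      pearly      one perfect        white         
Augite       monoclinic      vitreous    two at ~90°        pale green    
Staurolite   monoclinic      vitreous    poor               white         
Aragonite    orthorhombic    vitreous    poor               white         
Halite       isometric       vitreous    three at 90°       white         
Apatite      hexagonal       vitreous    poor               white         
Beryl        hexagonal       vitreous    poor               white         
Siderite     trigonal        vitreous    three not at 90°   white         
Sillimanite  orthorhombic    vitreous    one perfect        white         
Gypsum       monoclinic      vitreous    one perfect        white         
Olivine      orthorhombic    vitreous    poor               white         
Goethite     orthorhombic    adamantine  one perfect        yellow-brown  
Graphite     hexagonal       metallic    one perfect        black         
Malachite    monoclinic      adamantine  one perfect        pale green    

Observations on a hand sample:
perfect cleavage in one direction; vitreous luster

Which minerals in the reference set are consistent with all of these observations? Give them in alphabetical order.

Gypsum, Sillimanite

Perfect cleavage in one direction: Talc, Muscovite, Sillimanite, Gypsum, Goethite, Graphite, Malachite remain.
Vitreous luster: only Sillimanite, Gypsum remain.
Consistent with every observation: Gypsum, Sillimanite.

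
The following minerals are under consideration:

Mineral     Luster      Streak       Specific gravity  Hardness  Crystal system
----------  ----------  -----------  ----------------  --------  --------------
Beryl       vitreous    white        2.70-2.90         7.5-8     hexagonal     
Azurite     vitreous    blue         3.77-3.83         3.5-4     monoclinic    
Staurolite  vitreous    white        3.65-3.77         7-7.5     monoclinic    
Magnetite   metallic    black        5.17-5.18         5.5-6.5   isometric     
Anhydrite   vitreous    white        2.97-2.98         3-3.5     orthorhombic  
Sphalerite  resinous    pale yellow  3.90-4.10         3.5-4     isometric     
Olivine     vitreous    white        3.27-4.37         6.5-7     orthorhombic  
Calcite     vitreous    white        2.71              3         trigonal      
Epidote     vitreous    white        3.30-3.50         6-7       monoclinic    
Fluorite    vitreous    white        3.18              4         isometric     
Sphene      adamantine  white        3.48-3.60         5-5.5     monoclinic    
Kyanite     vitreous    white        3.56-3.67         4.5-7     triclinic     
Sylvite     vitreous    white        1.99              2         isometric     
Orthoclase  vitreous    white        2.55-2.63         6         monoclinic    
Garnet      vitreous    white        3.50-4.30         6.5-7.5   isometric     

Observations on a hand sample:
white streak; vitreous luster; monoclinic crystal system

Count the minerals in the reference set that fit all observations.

White streak excludes Azurite, Magnetite, Sphalerite.
Vitreous luster excludes Sphene.
Monoclinic crystal system: only Staurolite, Epidote, Orthoclase remain.
The minerals that satisfy all observations are Epidote, Orthoclase, Staurolite.
That is 3 minerals.

3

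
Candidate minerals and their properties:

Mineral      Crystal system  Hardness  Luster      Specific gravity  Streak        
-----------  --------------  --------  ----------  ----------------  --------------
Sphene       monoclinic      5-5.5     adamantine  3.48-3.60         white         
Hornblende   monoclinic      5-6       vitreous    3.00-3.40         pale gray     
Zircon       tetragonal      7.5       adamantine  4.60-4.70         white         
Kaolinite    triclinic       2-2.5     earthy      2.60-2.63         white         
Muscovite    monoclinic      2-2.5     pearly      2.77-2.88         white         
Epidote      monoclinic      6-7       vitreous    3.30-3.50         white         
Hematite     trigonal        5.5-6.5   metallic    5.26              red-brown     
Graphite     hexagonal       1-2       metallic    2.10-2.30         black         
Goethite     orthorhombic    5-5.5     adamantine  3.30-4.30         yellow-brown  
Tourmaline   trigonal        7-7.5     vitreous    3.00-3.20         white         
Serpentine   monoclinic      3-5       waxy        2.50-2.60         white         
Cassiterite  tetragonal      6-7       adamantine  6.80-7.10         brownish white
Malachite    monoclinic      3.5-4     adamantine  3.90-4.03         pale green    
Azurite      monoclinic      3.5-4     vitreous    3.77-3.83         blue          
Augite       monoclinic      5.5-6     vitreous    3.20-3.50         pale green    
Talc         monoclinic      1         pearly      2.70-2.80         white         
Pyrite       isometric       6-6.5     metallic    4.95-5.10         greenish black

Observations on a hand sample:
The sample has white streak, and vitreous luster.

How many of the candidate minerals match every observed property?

2

White streak: Sphene, Zircon, Kaolinite, Muscovite, Epidote, Tourmaline, Serpentine, Talc remain.
Vitreous luster: leaves Epidote, Tourmaline.
Consistent with every observation: Epidote, Tourmaline.
That is 2 minerals.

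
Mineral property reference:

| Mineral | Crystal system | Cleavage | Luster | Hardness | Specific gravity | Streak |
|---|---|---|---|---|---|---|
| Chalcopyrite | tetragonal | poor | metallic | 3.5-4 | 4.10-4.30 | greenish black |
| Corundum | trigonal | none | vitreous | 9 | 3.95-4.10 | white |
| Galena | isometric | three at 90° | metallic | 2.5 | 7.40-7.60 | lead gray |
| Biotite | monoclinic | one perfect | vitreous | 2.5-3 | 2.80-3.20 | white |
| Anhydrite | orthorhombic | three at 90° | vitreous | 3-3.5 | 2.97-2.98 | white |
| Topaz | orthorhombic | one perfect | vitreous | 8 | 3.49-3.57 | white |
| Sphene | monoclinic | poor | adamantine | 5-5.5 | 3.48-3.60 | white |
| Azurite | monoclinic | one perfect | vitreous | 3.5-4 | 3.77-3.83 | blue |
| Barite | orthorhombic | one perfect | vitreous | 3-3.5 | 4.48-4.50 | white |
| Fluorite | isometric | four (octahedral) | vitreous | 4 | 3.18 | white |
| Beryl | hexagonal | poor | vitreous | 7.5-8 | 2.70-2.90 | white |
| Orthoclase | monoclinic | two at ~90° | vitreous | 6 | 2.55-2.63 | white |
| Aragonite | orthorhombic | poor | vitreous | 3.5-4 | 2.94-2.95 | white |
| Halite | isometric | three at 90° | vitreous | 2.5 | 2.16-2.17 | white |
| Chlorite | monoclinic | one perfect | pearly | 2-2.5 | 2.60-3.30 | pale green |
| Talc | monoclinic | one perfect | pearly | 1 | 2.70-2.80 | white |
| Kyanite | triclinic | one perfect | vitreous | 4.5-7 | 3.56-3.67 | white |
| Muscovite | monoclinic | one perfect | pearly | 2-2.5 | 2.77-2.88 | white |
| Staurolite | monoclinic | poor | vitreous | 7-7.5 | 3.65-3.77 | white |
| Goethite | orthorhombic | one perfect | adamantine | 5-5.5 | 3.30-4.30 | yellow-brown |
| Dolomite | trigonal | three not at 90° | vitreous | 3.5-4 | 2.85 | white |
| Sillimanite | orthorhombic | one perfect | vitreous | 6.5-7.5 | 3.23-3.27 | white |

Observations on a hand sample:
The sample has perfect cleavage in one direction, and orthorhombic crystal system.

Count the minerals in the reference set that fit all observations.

Perfect cleavage in one direction — Biotite, Topaz, Azurite, Barite, Chlorite, Talc, Kyanite, Muscovite, Goethite, Sillimanite remain.
Orthorhombic crystal system — only Topaz, Barite, Goethite, Sillimanite remain.
Remaining candidates: Barite, Goethite, Sillimanite, Topaz.
That is 4 minerals.

4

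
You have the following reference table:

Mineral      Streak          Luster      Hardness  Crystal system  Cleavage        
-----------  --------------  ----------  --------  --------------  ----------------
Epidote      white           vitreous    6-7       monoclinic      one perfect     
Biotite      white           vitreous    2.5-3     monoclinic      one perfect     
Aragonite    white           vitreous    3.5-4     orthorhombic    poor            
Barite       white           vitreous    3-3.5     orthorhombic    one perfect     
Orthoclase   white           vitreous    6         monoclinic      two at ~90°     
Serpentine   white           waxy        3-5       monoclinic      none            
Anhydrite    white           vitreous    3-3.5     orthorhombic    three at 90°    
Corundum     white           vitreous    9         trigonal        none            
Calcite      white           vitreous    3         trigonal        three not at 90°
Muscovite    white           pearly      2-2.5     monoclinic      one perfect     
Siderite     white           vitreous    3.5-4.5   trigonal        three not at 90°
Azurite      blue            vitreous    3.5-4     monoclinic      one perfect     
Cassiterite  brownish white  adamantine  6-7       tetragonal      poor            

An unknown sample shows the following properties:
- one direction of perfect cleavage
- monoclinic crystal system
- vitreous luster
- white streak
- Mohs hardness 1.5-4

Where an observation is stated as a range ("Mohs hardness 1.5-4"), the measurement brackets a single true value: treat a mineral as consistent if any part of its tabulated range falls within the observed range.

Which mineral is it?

Biotite

One direction of perfect cleavage — narrows the field to Epidote, Biotite, Barite, Muscovite, Azurite.
Monoclinic crystal system is inconsistent with Barite.
Vitreous luster eliminates Muscovite.
White streak excludes Azurite.
Mohs hardness 1.5-4 excludes Epidote.
Biotite is the sole remaining match.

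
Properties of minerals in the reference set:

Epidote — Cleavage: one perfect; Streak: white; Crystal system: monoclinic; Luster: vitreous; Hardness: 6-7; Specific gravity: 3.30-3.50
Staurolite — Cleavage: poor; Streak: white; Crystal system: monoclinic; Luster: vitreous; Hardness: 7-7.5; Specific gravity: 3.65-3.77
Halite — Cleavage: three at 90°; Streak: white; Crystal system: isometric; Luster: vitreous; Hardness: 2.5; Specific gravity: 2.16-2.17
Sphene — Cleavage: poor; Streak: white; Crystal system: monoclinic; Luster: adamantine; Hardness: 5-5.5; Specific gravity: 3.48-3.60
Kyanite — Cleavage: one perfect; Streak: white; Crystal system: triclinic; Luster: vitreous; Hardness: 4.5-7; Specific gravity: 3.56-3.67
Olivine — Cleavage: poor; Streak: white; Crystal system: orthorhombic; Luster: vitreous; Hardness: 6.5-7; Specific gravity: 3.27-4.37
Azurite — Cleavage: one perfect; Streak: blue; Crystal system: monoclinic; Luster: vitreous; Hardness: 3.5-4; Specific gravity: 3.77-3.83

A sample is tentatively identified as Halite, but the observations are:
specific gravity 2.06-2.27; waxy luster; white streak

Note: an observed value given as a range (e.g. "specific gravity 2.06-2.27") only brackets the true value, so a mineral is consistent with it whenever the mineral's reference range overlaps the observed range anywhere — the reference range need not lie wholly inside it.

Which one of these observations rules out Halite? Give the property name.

luster

Specific gravity 2.06-2.27: Halite has SG 2.16-2.17 — agrees.
Waxy luster: Halite has vitreous luster — outside the reference range.
White streak: Halite has white streak — agrees.
The luster is the one property that does not fit.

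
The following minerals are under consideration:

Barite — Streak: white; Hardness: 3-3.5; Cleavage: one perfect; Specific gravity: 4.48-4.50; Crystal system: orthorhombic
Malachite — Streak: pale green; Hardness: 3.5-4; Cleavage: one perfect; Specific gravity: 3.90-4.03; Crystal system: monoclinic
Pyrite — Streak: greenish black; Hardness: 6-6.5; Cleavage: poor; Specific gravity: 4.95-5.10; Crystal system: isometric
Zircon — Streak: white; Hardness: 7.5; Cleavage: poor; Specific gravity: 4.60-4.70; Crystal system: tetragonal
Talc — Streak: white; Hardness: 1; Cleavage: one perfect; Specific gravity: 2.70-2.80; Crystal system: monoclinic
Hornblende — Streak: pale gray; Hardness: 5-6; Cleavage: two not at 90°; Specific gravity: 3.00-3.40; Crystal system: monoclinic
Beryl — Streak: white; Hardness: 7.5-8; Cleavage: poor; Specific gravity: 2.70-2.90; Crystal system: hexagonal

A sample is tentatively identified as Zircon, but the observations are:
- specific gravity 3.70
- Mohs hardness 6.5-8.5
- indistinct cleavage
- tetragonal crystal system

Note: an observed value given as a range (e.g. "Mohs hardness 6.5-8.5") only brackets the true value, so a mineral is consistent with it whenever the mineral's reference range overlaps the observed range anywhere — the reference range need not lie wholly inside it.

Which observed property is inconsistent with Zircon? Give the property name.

specific gravity

Specific gravity 3.70: Zircon has SG 4.60-4.70 — inconsistent.
Mohs hardness 6.5-8.5: Zircon has hardness 7.5 — within range.
Indistinct cleavage: Zircon has cleavage poor — within range.
Tetragonal crystal system: Zircon has tetragonal system — within range.
Only the specific gravity is inconsistent.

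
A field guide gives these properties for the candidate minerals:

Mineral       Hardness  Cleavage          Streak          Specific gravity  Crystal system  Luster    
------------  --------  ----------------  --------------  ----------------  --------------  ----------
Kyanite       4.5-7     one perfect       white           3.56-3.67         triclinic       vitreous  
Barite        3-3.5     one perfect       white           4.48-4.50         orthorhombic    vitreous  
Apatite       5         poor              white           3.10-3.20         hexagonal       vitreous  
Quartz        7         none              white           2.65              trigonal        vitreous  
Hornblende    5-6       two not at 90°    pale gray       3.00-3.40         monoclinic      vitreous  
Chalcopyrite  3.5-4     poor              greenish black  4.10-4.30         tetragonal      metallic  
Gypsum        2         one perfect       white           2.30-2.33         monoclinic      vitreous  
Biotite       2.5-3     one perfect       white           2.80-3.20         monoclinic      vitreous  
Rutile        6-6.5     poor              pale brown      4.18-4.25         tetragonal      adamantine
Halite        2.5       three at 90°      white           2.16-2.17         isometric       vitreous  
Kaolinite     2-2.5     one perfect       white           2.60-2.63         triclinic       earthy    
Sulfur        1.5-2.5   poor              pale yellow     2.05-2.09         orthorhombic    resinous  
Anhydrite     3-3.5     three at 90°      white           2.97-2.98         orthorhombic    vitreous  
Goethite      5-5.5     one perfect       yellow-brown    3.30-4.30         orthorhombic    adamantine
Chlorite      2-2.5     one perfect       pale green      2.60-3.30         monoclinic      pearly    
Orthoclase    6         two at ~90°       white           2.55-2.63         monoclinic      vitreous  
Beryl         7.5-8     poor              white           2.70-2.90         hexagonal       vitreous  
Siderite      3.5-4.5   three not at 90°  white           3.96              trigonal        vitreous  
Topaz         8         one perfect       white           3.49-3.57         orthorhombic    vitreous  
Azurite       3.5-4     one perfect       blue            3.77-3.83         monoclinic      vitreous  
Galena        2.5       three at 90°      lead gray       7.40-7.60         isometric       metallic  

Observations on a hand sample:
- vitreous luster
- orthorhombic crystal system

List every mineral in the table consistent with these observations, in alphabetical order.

Anhydrite, Barite, Topaz

Vitreous luster: narrows the field to Kyanite, Barite, Apatite, Quartz, Hornblende, Gypsum, Biotite, Halite, Anhydrite, Orthoclase, Beryl, Siderite, Topaz, Azurite.
Orthorhombic crystal system: leaves Barite, Anhydrite, Topaz.
Remaining candidates: Anhydrite, Barite, Topaz.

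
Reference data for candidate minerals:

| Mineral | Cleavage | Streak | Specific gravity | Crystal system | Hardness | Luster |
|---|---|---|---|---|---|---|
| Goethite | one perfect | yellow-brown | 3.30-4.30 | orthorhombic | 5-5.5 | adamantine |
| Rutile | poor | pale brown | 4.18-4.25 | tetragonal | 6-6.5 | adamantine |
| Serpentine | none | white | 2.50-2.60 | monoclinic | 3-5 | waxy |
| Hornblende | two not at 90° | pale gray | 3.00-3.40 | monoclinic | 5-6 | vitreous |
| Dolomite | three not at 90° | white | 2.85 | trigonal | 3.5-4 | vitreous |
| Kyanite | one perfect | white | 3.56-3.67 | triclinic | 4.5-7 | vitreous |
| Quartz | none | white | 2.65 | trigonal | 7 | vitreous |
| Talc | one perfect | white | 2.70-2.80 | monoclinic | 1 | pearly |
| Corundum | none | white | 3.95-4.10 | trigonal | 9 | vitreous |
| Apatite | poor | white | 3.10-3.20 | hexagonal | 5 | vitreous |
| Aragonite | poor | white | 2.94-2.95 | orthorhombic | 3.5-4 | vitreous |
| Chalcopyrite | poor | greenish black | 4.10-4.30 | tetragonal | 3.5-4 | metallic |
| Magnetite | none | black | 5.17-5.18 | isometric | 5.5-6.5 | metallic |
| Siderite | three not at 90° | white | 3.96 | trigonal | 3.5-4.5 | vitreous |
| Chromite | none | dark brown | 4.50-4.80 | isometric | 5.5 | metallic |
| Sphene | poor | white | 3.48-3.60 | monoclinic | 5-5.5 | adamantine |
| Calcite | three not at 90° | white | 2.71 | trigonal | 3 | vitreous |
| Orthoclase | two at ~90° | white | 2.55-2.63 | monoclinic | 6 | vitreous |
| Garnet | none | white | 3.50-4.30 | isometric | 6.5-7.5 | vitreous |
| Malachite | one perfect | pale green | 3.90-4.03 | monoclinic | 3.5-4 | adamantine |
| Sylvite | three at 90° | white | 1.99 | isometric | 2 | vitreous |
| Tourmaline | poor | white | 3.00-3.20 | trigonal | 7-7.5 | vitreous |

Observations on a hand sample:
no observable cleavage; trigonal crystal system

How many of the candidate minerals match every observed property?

No observable cleavage — Serpentine, Quartz, Corundum, Magnetite, Chromite, Garnet remain.
Trigonal crystal system — leaves Quartz, Corundum.
The minerals that satisfy all observations are Corundum, Quartz.
That is 2 minerals.

2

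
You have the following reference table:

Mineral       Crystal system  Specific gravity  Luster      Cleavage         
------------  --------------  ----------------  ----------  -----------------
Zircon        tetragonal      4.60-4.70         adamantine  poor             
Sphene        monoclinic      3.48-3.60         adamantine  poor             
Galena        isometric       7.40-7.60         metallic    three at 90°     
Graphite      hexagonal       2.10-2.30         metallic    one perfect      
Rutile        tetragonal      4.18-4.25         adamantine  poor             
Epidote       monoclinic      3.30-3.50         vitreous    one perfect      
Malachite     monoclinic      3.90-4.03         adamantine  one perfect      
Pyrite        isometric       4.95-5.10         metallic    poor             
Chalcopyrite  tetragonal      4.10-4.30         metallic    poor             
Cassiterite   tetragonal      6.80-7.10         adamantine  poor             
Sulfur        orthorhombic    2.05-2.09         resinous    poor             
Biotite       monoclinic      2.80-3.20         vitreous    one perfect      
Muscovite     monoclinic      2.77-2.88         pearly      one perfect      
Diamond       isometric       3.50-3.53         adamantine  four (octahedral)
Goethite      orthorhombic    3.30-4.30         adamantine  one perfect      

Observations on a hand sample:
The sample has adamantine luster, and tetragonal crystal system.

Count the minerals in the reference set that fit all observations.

3

Adamantine luster: Zircon, Sphene, Rutile, Malachite, Cassiterite, Diamond, Goethite remain.
Tetragonal crystal system: only Zircon, Rutile, Cassiterite remain.
The minerals that satisfy all observations are Cassiterite, Rutile, Zircon.
That is 3 minerals.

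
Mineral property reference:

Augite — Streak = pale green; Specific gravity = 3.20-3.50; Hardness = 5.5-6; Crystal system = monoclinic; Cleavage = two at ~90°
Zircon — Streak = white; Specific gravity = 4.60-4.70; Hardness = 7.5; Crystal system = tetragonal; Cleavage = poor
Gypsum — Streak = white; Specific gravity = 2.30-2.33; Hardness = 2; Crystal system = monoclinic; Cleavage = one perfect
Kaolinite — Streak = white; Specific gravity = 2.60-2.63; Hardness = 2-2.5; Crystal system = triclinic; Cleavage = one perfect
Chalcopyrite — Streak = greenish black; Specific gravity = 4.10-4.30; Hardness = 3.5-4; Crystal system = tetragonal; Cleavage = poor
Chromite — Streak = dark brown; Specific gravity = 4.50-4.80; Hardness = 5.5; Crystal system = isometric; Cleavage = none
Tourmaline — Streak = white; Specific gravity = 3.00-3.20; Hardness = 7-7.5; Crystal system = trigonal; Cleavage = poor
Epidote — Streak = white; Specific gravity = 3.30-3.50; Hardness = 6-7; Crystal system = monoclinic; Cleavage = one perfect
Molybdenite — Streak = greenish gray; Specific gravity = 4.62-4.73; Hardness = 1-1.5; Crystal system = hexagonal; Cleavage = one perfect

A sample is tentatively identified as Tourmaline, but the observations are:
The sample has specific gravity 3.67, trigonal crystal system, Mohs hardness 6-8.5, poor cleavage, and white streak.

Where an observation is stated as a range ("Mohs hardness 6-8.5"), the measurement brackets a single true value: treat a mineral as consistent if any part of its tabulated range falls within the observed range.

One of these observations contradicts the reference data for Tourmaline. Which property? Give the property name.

Specific gravity 3.67: Tourmaline has SG 3.00-3.20 — does not match.
Trigonal crystal system: Tourmaline has trigonal system — consistent.
Mohs hardness 6-8.5: Tourmaline has hardness 7-7.5 — consistent.
Poor cleavage: Tourmaline has cleavage poor — consistent.
White streak: Tourmaline has white streak — consistent.
The specific gravity is the one property that does not fit.

specific gravity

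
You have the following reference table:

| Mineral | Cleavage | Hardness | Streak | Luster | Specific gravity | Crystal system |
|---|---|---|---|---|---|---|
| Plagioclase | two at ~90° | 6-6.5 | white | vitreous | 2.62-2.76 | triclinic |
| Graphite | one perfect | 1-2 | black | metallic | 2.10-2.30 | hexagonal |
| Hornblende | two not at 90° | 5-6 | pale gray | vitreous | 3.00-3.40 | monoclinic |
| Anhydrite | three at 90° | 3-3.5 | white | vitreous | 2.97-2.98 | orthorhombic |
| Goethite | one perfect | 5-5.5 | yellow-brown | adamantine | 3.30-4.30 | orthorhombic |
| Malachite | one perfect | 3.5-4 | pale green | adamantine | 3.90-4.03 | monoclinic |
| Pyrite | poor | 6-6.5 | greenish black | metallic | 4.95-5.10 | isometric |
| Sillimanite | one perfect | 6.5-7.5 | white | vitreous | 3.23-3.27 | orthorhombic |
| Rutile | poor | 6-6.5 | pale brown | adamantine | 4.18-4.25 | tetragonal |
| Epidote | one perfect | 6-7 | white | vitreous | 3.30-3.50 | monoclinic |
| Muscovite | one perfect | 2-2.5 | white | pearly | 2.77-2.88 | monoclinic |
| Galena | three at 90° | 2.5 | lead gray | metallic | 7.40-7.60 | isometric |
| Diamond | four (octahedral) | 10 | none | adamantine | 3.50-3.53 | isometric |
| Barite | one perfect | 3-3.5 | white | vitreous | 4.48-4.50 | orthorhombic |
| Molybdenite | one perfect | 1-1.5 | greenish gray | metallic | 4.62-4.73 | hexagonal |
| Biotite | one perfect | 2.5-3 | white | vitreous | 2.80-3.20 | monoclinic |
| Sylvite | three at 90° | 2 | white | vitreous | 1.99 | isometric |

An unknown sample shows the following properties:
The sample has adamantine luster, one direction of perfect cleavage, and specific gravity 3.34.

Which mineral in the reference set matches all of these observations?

Goethite

Adamantine luster — leaves Goethite, Malachite, Rutile, Diamond.
One direction of perfect cleavage eliminates Rutile, Diamond.
Specific gravity 3.34 rules out Malachite.
The only mineral consistent with every observation is Goethite.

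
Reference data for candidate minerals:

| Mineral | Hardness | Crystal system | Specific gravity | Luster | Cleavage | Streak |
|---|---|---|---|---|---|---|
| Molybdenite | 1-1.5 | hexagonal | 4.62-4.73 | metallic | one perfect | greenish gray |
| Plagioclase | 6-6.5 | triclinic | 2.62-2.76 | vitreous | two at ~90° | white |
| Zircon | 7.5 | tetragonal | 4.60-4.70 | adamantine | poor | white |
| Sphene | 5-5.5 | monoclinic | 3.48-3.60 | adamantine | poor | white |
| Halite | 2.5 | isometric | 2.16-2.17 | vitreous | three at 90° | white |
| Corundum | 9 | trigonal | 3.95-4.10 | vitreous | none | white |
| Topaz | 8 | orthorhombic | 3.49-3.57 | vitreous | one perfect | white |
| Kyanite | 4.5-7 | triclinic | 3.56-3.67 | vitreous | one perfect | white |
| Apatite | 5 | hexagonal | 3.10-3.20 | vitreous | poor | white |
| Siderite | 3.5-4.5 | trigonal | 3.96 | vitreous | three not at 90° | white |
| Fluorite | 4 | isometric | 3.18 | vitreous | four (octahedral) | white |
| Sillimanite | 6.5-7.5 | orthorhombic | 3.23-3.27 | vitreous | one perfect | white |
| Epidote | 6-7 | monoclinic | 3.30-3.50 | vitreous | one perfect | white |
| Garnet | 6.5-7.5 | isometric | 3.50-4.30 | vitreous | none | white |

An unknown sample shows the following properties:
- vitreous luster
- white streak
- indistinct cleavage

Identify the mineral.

Vitreous luster rules out Molybdenite, Zircon, Sphene.
White streak — consistent with all remaining minerals.
Indistinct cleavage — only Apatite remains.
Apatite is the sole remaining match.

Apatite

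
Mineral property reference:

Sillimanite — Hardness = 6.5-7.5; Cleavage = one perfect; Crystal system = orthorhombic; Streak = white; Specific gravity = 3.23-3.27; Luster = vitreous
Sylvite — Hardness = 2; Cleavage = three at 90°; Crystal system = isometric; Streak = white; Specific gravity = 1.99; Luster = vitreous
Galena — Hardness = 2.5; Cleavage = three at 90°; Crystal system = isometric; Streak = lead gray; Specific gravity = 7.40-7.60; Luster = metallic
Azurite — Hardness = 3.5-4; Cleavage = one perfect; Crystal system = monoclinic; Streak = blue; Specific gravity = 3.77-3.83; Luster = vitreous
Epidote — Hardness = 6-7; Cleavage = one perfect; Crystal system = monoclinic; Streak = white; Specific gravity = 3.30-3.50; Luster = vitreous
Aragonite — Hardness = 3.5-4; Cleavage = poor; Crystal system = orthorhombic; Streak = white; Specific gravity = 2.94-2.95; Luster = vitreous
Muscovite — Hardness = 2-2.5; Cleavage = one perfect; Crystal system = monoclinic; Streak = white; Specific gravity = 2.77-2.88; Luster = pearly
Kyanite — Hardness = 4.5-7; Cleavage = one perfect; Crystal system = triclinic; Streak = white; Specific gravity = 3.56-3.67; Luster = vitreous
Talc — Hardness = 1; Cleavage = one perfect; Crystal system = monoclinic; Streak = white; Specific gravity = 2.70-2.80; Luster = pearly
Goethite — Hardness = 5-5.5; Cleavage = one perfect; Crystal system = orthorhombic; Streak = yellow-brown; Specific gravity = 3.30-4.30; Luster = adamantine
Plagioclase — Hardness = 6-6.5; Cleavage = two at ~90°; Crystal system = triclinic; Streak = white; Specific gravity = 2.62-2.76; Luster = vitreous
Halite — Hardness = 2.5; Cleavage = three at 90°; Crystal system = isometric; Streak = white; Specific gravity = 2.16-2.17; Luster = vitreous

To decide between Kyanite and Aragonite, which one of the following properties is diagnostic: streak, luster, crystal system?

crystal system

Streak: both white — shared.
Luster: both vitreous — shared.
Crystal system: Kyanite triclinic, Aragonite orthorhombic — these differ.
Only crystal system differs between Kyanite and Aragonite among the listed tests.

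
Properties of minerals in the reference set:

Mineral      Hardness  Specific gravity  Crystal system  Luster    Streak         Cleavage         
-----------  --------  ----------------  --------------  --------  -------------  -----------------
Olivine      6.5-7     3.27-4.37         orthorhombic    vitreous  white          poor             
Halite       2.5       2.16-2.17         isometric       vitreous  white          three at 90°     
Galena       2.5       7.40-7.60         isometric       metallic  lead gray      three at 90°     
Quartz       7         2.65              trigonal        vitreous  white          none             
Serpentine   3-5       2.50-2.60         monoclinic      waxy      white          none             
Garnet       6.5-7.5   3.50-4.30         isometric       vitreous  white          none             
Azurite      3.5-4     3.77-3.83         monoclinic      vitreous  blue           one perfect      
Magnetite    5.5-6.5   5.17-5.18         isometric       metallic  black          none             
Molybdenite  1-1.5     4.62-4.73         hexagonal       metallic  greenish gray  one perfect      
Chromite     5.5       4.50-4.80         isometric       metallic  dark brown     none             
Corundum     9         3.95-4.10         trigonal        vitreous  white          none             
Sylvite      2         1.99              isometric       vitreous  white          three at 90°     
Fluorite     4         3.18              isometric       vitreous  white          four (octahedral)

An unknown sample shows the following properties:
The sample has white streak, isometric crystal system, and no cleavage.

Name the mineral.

Garnet

White streak is inconsistent with Galena, Azurite, Magnetite, Molybdenite, Chromite.
Isometric crystal system excludes Olivine, Quartz, Serpentine, Corundum.
No cleavage — Garnet remains.
Garnet is the sole remaining match.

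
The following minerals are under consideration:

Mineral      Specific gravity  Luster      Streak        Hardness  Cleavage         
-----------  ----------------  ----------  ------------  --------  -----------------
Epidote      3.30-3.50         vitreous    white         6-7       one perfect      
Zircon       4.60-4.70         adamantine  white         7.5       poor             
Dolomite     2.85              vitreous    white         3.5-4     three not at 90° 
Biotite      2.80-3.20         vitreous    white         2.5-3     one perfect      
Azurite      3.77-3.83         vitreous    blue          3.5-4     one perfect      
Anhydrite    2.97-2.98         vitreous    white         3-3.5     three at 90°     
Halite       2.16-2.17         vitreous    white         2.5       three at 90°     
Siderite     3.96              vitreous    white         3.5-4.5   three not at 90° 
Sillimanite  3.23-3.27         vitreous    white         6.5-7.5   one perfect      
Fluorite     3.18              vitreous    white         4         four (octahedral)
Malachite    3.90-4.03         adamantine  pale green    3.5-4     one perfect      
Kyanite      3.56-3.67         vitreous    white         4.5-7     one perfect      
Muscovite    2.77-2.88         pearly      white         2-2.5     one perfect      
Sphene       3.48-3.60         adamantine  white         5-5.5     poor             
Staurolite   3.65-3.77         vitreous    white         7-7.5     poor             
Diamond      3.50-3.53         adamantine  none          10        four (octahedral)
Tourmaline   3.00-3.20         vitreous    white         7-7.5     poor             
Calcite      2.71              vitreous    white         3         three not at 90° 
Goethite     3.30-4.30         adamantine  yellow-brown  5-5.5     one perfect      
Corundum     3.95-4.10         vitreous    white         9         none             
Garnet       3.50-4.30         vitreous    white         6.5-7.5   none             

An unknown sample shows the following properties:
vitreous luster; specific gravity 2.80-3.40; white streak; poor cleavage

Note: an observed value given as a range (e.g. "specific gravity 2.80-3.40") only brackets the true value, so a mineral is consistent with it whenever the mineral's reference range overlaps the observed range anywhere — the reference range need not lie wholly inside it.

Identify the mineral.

Vitreous luster eliminates Zircon, Malachite, Muscovite, Sphene, Diamond, Goethite.
Specific gravity 2.80-3.40 — only Epidote, Dolomite, Biotite, Anhydrite, Sillimanite, Fluorite, Tourmaline remain.
White streak — all remaining candidates fit.
Poor cleavage — leaves Tourmaline.
Tourmaline is the sole remaining match.

Tourmaline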